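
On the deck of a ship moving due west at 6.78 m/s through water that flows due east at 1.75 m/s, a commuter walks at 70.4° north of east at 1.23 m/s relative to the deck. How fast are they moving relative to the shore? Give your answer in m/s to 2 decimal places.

In east/north components (m/s): commuter relative to ship = (0.413, 1.159); ship relative to water = (-6.780, 0.000); water relative to ground = (1.750, 0.000).
Sum = (-4.617, 1.159) m/s.
Speed = |(-4.617, 1.159)| = 4.761 m/s.

4.76 m/s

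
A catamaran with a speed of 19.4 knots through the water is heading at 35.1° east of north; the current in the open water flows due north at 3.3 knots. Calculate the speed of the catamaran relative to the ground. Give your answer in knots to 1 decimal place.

Taking east as x and north as y: velocity relative to the water = (11.155, 15.872) knots; the water relative to ground = (0.000, 3.300) knots.
Velocity relative to ground = (11.155, 15.872) + (0.000, 3.300) = (11.155, 19.172) knots.
Speed = |(11.155, 19.172)| = 22.181 knots.

22.2 knots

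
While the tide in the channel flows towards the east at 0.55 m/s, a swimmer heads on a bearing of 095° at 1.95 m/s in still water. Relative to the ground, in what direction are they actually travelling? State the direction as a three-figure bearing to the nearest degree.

Taking east as x and north as y: velocity relative to the water = (1.943, -0.170) m/s; the water relative to ground = (0.550, 0.000) m/s.
Velocity relative to ground = (1.943, -0.170) + (0.550, 0.000) = (2.493, -0.170) m/s.
Bearing = atan2(2.49, -0.17) = 93.90° clockwise from north.

094°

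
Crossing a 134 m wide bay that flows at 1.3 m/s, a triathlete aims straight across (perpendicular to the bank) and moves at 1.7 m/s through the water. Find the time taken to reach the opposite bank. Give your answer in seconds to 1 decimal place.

78.8 s

The component of the triathlete's velocity perpendicular to the bank is 1.7 m/s.
The flow acts along the bank and has no component across it.
Time = 134 / 1.700 = 78.824 s.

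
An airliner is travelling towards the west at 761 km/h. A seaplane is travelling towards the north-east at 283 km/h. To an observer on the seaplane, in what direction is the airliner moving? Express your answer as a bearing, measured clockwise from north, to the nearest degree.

Taking east as x and north as y: airliner velocity = (-761.000, 0.000) km/h; seaplane velocity = (200.111, 200.111) km/h.
Velocity of airliner relative to seaplane = (-761.000, 0.000) − (200.111, 200.111) = (-961.111, -200.111) km/h.
Bearing = atan2(-961.11, -200.11) = 258.24° clockwise from north.

258°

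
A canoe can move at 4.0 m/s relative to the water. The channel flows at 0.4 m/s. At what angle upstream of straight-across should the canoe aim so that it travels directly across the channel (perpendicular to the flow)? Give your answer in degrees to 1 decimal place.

5.7°

To cancel the current, the upstream component of the canoe's velocity must equal the flow: 4.0 sin θ = 0.4.
sin θ = 0.4 / 4.0 = 0.1000.
θ = arcsin(0.1000) = 5.739°.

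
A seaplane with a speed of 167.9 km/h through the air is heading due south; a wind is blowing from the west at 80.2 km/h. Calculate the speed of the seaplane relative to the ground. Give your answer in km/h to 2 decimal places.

186.07 km/h

Taking east as x and north as y: velocity relative to the air = (0.000, -167.900) km/h; the air relative to ground = (80.200, 0.000) km/h.
Velocity relative to ground = (0.000, -167.900) + (80.200, 0.000) = (80.200, -167.900) km/h.
Speed = |(80.200, -167.900)| = 186.071 km/h.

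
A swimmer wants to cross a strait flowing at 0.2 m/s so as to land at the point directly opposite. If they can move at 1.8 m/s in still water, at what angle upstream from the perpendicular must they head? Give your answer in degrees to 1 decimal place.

6.4°

To cancel the current, the upstream component of the swimmer's velocity must equal the flow: 1.8 sin θ = 0.2.
sin θ = 0.2 / 1.8 = 0.1111.
θ = arcsin(0.1111) = 6.379°.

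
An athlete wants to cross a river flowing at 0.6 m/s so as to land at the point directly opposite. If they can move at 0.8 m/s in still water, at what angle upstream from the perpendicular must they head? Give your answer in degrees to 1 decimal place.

To cancel the current, the upstream component of the athlete's velocity must equal the flow: 0.8 sin θ = 0.6.
sin θ = 0.6 / 0.8 = 0.7500.
θ = arcsin(0.7500) = 48.590°.

48.6°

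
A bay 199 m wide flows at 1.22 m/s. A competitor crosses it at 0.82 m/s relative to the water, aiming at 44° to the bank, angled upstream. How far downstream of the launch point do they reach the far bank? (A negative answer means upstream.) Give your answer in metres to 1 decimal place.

Perpendicular speed = 0.570 m/s; crossing time = 199 / 0.570 = 349.356 s.
Net downstream speed = 0.630 m/s.
Drift = 0.630 × 349.356 = 220.144 m (downstream).

220.1 m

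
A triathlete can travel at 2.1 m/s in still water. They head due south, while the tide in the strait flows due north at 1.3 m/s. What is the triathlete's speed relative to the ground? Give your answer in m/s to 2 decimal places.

0.80 m/s

Taking east as x and north as y: velocity relative to the water = (0.000, -2.100) m/s; the water relative to ground = (0.000, 1.300) m/s.
Velocity relative to ground = (0.000, -2.100) + (0.000, 1.300) = (0.000, -0.800) m/s.
Speed = |(0.000, -0.800)| = 0.800 m/s.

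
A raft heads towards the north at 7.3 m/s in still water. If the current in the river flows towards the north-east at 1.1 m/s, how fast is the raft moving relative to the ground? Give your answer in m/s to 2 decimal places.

Taking east as x and north as y: velocity relative to the water = (0.000, 7.300) m/s; the water relative to ground = (0.778, 0.778) m/s.
Velocity relative to ground = (0.000, 7.300) + (0.778, 0.778) = (0.778, 8.078) m/s.
Speed = |(0.778, 8.078)| = 8.115 m/s.

8.12 m/s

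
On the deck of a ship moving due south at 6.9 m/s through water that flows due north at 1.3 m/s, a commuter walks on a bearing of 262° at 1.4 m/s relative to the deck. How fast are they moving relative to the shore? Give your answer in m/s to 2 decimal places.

In east/north components (m/s): commuter relative to ship = (-1.386, -0.195); ship relative to water = (0.000, -6.900); water relative to ground = (0.000, 1.300).
Sum = (-1.386, -5.795) m/s.
Speed = |(-1.386, -5.795)| = 5.958 m/s.

5.96 m/s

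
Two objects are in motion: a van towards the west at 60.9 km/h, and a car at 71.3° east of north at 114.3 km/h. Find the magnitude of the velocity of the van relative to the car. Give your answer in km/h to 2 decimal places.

173.09 km/h

Taking east as x and north as y: van velocity = (-60.900, 0.000) km/h; car velocity = (108.266, 36.646) km/h.
Velocity of van relative to car = (-60.900, 0.000) − (108.266, 36.646) = (-169.166, -36.646) km/h.
Magnitude = |(-169.166, -36.646)| = 173.090 km/h.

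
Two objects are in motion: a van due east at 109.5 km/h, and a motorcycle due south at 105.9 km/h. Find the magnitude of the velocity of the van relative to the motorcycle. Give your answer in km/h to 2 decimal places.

152.33 km/h

Taking east as x and north as y: van velocity = (109.500, 0.000) km/h; motorcycle velocity = (0.000, -105.900) km/h.
Velocity of van relative to motorcycle = (109.500, 0.000) − (0.000, -105.900) = (109.500, 105.900) km/h.
Magnitude = |(109.500, 105.900)| = 152.332 km/h.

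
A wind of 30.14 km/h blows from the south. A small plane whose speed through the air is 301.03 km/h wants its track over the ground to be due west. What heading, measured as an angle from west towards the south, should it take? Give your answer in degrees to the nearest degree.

6°

The wind pushes perpendicular to the desired track; the heading must have a component into the wind equal to 30.14 km/h: 301.03 sin θ = 30.14.
sin θ = 0.1001, so θ = 5.746°.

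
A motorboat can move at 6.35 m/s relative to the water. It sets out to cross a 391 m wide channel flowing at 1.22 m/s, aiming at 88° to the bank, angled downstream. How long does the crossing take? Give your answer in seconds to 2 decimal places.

61.61 s

The component of the motorboat's velocity perpendicular to the bank is 6.35 × sin 88° = 6.346 m/s.
The flow acts along the bank and has no component across it.
Time = 391 / 6.346 = 61.612 s.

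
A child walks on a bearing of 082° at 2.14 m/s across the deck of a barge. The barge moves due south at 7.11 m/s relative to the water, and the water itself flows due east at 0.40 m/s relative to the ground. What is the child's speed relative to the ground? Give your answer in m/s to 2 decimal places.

7.26 m/s

In east/north components (m/s): child relative to barge = (2.119, 0.298); barge relative to water = (0.000, -7.110); water relative to ground = (0.400, 0.000).
Sum = (2.519, -6.812) m/s.
Speed = |(2.519, -6.812)| = 7.263 m/s.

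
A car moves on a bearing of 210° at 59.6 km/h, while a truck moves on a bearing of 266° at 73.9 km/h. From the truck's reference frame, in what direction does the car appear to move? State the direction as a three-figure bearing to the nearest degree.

137°

Taking east as x and north as y: car velocity = (-29.800, -51.615) km/h; truck velocity = (-73.720, -5.155) km/h.
Velocity of car relative to truck = (-29.800, -51.615) − (-73.720, -5.155) = (43.920, -46.460) km/h.
Bearing = atan2(43.92, -46.46) = 136.61° clockwise from north.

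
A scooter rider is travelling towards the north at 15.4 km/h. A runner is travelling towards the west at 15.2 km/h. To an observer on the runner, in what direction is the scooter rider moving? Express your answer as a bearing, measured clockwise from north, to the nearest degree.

045°

Taking east as x and north as y: scooter rider velocity = (0.000, 15.400) km/h; runner velocity = (-15.200, 0.000) km/h.
Velocity of scooter rider relative to runner = (0.000, 15.400) − (-15.200, 0.000) = (15.200, 15.400) km/h.
Bearing = atan2(15.20, 15.40) = 44.63° clockwise from north.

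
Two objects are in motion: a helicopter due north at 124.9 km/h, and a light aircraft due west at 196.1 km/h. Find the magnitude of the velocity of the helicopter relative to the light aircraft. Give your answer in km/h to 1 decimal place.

Taking east as x and north as y: helicopter velocity = (0.000, 124.900) km/h; light aircraft velocity = (-196.100, 0.000) km/h.
Velocity of helicopter relative to light aircraft = (0.000, 124.900) − (-196.100, 0.000) = (196.100, 124.900) km/h.
Magnitude = |(196.100, 124.900)| = 232.498 km/h.

232.5 km/h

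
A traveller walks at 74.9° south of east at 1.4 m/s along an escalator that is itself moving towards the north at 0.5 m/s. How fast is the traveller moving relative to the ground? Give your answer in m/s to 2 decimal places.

Taking east as x and north as y: escalator velocity = (0.000, 0.500) m/s; traveller velocity relative to escalator = (0.365, -1.352) m/s.
Velocity relative to ground = (0.000, 0.500) + (0.365, -1.352) = (0.365, -0.852) m/s.
Speed = |(0.365, -0.852)| = 0.926 m/s.

0.93 m/s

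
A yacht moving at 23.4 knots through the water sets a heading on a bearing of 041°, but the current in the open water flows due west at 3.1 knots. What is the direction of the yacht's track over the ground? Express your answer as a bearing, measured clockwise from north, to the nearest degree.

035°

Taking east as x and north as y: velocity relative to the water = (15.352, 17.660) knots; the water relative to ground = (-3.100, 0.000) knots.
Velocity relative to ground = (15.352, 17.660) + (-3.100, 0.000) = (12.252, 17.660) knots.
Bearing = atan2(12.25, 17.66) = 34.75° clockwise from north.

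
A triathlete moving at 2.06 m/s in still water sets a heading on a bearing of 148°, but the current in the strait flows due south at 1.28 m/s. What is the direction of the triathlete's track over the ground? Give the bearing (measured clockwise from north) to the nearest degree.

Taking east as x and north as y: velocity relative to the water = (1.092, -1.747) m/s; the water relative to ground = (0.000, -1.280) m/s.
Velocity relative to ground = (1.092, -1.747) + (0.000, -1.280) = (1.092, -3.027) m/s.
Bearing = atan2(1.09, -3.03) = 160.17° clockwise from north.

160°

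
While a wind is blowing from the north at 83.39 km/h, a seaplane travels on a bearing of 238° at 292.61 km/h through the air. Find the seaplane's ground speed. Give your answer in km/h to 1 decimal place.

344.1 km/h

Taking east as x and north as y: velocity relative to the air = (-248.147, -155.060) km/h; the air relative to ground = (0.000, -83.390) km/h.
Velocity relative to ground = (-248.147, -155.060) + (0.000, -83.390) = (-248.147, -238.450) km/h.
Speed = |(-248.147, -238.450)| = 344.144 km/h.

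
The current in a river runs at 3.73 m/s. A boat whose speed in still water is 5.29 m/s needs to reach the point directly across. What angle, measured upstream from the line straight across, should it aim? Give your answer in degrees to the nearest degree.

To cancel the current, the upstream component of the boat's velocity must equal the flow: 5.29 sin θ = 3.73.
sin θ = 3.73 / 5.29 = 0.7051.
θ = arcsin(0.7051) = 44.838°.

45°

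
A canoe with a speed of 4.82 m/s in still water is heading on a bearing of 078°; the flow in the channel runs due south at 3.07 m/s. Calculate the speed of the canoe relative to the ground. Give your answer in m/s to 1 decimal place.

5.1 m/s

Taking east as x and north as y: velocity relative to the water = (4.715, 1.002) m/s; the water relative to ground = (0.000, -3.070) m/s.
Velocity relative to ground = (4.715, 1.002) + (0.000, -3.070) = (4.715, -2.068) m/s.
Speed = |(4.715, -2.068)| = 5.148 m/s.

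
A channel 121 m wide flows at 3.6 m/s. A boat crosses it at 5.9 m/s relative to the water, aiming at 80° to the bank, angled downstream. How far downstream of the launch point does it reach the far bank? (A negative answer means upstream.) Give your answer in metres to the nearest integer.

96 m

Perpendicular speed = 5.810 m/s; crossing time = 121 / 5.810 = 20.825 s.
Net downstream speed = 4.625 m/s.
Drift = 4.625 × 20.825 = 96.305 m (downstream).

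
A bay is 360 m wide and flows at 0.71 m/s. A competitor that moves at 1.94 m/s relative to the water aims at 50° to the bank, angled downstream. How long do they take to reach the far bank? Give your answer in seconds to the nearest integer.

242 s

The component of the competitor's velocity perpendicular to the bank is 1.94 × sin 50° = 1.486 m/s.
Only the cross-stream component determines the crossing time; the current contributes nothing perpendicular to the bank.
Time = 360 / 1.486 = 242.241 s.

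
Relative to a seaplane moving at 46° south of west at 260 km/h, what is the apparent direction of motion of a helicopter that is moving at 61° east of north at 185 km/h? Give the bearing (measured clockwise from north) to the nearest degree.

051°

Taking east as x and north as y: helicopter velocity = (161.805, 89.690) km/h; seaplane velocity = (-180.611, -187.028) km/h.
Velocity of helicopter relative to seaplane = (161.805, 89.690) − (-180.611, -187.028) = (342.416, 276.718) km/h.
Bearing = atan2(342.42, 276.72) = 51.06° clockwise from north.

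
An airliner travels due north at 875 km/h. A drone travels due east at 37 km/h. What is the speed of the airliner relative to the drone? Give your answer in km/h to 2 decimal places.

Taking east as x and north as y: airliner velocity = (0.000, 875.000) km/h; drone velocity = (37.000, 0.000) km/h.
Velocity of airliner relative to drone = (0.000, 875.000) − (37.000, 0.000) = (-37.000, 875.000) km/h.
Magnitude = |(-37.000, 875.000)| = 875.782 km/h.

875.78 km/h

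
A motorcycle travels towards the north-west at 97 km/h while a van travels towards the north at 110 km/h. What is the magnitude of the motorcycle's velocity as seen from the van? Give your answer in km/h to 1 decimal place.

80.1 km/h

Taking east as x and north as y: motorcycle velocity = (-68.589, 68.589) km/h; van velocity = (0.000, 110.000) km/h.
Velocity of motorcycle relative to van = (-68.589, 68.589) − (0.000, 110.000) = (-68.589, -41.411) km/h.
Magnitude = |(-68.589, -41.411)| = 80.121 km/h.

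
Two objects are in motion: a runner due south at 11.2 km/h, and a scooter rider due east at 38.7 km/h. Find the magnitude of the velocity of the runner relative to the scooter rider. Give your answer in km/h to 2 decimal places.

Taking east as x and north as y: runner velocity = (0.000, -11.200) km/h; scooter rider velocity = (38.700, 0.000) km/h.
Velocity of runner relative to scooter rider = (0.000, -11.200) − (38.700, 0.000) = (-38.700, -11.200) km/h.
Magnitude = |(-38.700, -11.200)| = 40.288 km/h.

40.29 km/h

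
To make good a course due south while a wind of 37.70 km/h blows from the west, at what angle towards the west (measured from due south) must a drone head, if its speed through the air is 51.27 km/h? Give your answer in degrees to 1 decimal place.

47.3°

The wind pushes perpendicular to the desired track; the heading must have a component into the wind equal to 37.70 km/h: 51.27 sin θ = 37.70.
sin θ = 0.7353, so θ = 47.334°.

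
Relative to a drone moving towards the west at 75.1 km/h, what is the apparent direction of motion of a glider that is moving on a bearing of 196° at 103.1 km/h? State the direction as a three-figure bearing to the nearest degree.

155°

Taking east as x and north as y: glider velocity = (-28.418, -99.106) km/h; drone velocity = (-75.100, 0.000) km/h.
Velocity of glider relative to drone = (-28.418, -99.106) − (-75.100, 0.000) = (46.682, -99.106) km/h.
Bearing = atan2(46.68, -99.11) = 154.78° clockwise from north.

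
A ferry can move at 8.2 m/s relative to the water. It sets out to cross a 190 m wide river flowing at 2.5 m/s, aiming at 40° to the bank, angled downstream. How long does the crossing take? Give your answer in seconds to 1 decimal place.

The component of the ferry's velocity perpendicular to the bank is 8.2 × sin 40° = 5.271 m/s.
Only the cross-stream component determines the crossing time; the current contributes nothing perpendicular to the bank.
Time = 190 / 5.271 = 36.047 s.

36.0 s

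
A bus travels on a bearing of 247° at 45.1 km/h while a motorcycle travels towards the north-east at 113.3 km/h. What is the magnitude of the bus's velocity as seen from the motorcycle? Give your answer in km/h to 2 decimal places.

Taking east as x and north as y: bus velocity = (-41.515, -17.622) km/h; motorcycle velocity = (80.115, 80.115) km/h.
Velocity of bus relative to motorcycle = (-41.515, -17.622) − (80.115, 80.115) = (-121.630, -97.737) km/h.
Magnitude = |(-121.630, -97.737)| = 156.033 km/h.

156.03 km/h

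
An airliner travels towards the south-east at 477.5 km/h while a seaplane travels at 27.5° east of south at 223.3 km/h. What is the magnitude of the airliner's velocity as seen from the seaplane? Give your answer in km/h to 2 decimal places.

272.92 km/h

Taking east as x and north as y: airliner velocity = (337.643, -337.643) km/h; seaplane velocity = (103.108, -198.070) km/h.
Velocity of airliner relative to seaplane = (337.643, -337.643) − (103.108, -198.070) = (234.535, -139.574) km/h.
Magnitude = |(234.535, -139.574)| = 272.924 km/h.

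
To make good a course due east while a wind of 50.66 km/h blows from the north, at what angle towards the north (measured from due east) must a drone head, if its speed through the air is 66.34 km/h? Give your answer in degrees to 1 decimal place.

The wind pushes perpendicular to the desired track; the heading must have a component into the wind equal to 50.66 km/h: 66.34 sin θ = 50.66.
sin θ = 0.7636, so θ = 49.786°.

49.8°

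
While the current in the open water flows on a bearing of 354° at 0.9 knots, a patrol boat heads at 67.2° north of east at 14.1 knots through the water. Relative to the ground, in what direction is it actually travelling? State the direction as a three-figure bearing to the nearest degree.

Taking east as x and north as y: velocity relative to the water = (5.464, 12.998) knots; the water relative to ground = (-0.094, 0.895) knots.
Velocity relative to ground = (5.464, 12.998) + (-0.094, 0.895) = (5.370, 13.893) knots.
Bearing = atan2(5.37, 13.89) = 21.13° clockwise from north.

021°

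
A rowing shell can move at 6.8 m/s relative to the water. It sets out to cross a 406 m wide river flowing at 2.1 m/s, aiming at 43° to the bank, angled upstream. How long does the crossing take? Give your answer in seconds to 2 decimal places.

87.55 s

The component of the rowing shell's velocity perpendicular to the bank is 6.8 × sin 43° = 4.638 m/s.
The current is parallel to the bank, so it does not affect the crossing time.
Time = 406 / 4.638 = 87.545 s.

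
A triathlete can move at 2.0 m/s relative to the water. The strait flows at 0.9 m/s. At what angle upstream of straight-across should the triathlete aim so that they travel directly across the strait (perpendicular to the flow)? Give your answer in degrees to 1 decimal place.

26.7°

To cancel the current, the upstream component of the triathlete's velocity must equal the flow: 2.0 sin θ = 0.9.
sin θ = 0.9 / 2.0 = 0.4500.
θ = arcsin(0.4500) = 26.744°.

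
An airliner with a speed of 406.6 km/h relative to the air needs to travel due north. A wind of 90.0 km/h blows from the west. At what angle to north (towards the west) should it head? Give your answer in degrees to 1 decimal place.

12.8°

The wind pushes perpendicular to the desired track; the heading must have a component into the wind equal to 90.0 km/h: 406.6 sin θ = 90.0.
sin θ = 0.2213, so θ = 12.788°.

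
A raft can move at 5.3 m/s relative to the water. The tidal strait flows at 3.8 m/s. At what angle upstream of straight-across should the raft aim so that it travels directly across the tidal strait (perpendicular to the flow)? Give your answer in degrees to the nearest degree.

To cancel the current, the upstream component of the raft's velocity must equal the flow: 5.3 sin θ = 3.8.
sin θ = 3.8 / 5.3 = 0.7170.
θ = arcsin(0.7170) = 45.806°.

46°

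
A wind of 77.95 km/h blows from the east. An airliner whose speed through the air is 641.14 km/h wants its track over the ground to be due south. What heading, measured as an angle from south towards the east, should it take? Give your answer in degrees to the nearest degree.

The wind pushes perpendicular to the desired track; the heading must have a component into the wind equal to 77.95 km/h: 641.14 sin θ = 77.95.
sin θ = 0.1216, so θ = 6.983°.

7°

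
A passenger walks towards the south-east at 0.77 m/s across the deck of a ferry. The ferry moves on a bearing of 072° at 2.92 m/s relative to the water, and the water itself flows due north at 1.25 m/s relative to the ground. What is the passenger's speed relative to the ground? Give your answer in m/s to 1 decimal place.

3.7 m/s

In east/north components (m/s): passenger relative to ferry = (0.544, -0.544); ferry relative to water = (2.777, 0.902); water relative to ground = (0.000, 1.250).
Sum = (3.322, 1.608) m/s.
Speed = |(3.322, 1.608)| = 3.690 m/s.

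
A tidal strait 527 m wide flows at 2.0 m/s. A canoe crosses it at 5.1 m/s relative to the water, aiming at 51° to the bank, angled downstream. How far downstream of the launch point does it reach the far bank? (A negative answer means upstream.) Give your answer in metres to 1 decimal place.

692.7 m

Perpendicular speed = 3.963 m/s; crossing time = 527 / 3.963 = 132.965 s.
Net downstream speed = 5.210 m/s.
Drift = 5.210 × 132.965 = 692.686 m (downstream).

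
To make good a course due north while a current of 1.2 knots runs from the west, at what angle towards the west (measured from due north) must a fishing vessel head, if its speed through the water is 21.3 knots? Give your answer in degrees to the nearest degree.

The current pushes perpendicular to the desired track; the heading must have a component into the current equal to 1.2 knots: 21.3 sin θ = 1.2.
sin θ = 0.0563, so θ = 3.230°.

3°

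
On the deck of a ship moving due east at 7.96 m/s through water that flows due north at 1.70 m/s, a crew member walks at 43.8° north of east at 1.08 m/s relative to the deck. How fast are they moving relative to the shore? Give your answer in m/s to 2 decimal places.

In east/north components (m/s): crew member relative to ship = (0.780, 0.748); ship relative to water = (7.960, 0.000); water relative to ground = (0.000, 1.700).
Sum = (8.740, 2.448) m/s.
Speed = |(8.740, 2.448)| = 9.076 m/s.

9.08 m/s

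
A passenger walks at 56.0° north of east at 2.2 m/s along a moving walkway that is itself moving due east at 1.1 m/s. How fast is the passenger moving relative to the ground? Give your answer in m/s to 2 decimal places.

Taking east as x and north as y: moving walkway velocity = (1.100, 0.000) m/s; passenger velocity relative to moving walkway = (1.230, 1.824) m/s.
Velocity relative to ground = (1.100, 0.000) + (1.230, 1.824) = (2.330, 1.824) m/s.
Speed = |(2.330, 1.824)| = 2.959 m/s.

2.96 m/s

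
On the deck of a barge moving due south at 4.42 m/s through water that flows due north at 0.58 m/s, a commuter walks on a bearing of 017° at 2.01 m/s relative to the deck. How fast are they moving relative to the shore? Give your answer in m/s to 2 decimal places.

2.01 m/s

In east/north components (m/s): commuter relative to barge = (0.588, 1.922); barge relative to water = (0.000, -4.420); water relative to ground = (0.000, 0.580).
Sum = (0.588, -1.918) m/s.
Speed = |(0.588, -1.918)| = 2.006 m/s.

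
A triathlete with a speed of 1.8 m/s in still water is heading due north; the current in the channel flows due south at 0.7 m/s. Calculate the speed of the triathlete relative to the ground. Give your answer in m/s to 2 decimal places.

1.10 m/s

Taking east as x and north as y: velocity relative to the water = (0.000, 1.800) m/s; the water relative to ground = (0.000, -0.700) m/s.
Velocity relative to ground = (0.000, 1.800) + (0.000, -0.700) = (0.000, 1.100) m/s.
Speed = |(0.000, 1.100)| = 1.100 m/s.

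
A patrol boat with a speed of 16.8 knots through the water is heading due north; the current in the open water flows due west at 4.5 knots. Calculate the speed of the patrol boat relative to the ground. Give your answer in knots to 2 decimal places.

17.39 knots

Taking east as x and north as y: velocity relative to the water = (0.000, 16.800) knots; the water relative to ground = (-4.500, 0.000) knots.
Velocity relative to ground = (0.000, 16.800) + (-4.500, 0.000) = (-4.500, 16.800) knots.
Speed = |(-4.500, 16.800)| = 17.392 knots.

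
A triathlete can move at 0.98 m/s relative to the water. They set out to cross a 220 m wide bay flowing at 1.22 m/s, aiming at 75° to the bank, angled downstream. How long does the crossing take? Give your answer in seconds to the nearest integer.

232 s

The component of the triathlete's velocity perpendicular to the bank is 0.98 × sin 75° = 0.947 m/s.
The current is parallel to the bank, so it does not affect the crossing time.
Time = 220 / 0.947 = 232.409 s.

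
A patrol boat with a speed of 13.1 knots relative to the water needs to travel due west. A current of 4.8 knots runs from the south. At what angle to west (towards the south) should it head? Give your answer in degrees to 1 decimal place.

21.5°

The current pushes perpendicular to the desired track; the heading must have a component into the current equal to 4.8 knots: 13.1 sin θ = 4.8.
sin θ = 0.3664, so θ = 21.495°.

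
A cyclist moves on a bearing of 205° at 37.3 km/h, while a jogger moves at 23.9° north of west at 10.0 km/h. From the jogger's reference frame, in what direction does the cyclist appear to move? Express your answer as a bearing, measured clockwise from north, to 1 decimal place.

189.9°

Taking east as x and north as y: cyclist velocity = (-15.764, -33.805) km/h; jogger velocity = (-9.143, 4.051) km/h.
Velocity of cyclist relative to jogger = (-15.764, -33.805) − (-9.143, 4.051) = (-6.621, -37.857) km/h.
Bearing = atan2(-6.62, -37.86) = 189.92° clockwise from north.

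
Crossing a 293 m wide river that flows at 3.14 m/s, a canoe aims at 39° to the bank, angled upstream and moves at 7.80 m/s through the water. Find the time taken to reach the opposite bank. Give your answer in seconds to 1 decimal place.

59.7 s

The component of the canoe's velocity perpendicular to the bank is 7.80 × sin 39° = 4.909 m/s.
The current is parallel to the bank, so it does not affect the crossing time.
Time = 293 / 4.909 = 59.690 s.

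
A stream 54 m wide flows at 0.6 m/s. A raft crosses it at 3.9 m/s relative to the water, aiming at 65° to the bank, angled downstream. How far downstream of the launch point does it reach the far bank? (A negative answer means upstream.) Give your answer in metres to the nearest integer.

34 m

Perpendicular speed = 3.535 m/s; crossing time = 54 / 3.535 = 15.278 s.
Net downstream speed = 2.248 m/s.
Drift = 2.248 × 15.278 = 34.347 m (downstream).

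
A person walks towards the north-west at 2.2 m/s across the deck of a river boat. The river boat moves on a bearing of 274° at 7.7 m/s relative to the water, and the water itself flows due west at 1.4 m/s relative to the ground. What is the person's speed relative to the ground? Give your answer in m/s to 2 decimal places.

10.84 m/s

In east/north components (m/s): person relative to river boat = (-1.556, 1.556); river boat relative to water = (-7.681, 0.537); water relative to ground = (-1.400, 0.000).
Sum = (-10.637, 2.093) m/s.
Speed = |(-10.637, 2.093)| = 10.841 m/s.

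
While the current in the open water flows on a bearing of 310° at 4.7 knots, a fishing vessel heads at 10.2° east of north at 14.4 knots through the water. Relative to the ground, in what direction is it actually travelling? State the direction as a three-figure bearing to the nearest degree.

Taking east as x and north as y: velocity relative to the water = (2.550, 14.172) knots; the water relative to ground = (-3.600, 3.021) knots.
Velocity relative to ground = (2.550, 14.172) + (-3.600, 3.021) = (-1.050, 17.194) knots.
Bearing = atan2(-1.05, 17.19) = 356.50° clockwise from north.

357°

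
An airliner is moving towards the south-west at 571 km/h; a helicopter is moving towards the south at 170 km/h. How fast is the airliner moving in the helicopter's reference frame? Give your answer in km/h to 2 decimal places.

Taking east as x and north as y: airliner velocity = (-403.758, -403.758) km/h; helicopter velocity = (0.000, -170.000) km/h.
Velocity of airliner relative to helicopter = (-403.758, -403.758) − (0.000, -170.000) = (-403.758, -233.758) km/h.
Magnitude = |(-403.758, -233.758)| = 466.544 km/h.

466.54 km/h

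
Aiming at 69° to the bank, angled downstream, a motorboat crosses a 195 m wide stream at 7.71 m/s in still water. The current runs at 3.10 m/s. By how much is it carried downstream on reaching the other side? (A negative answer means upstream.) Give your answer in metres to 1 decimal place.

Perpendicular speed = 7.198 m/s; crossing time = 195 / 7.198 = 27.091 s.
Net downstream speed = 5.863 m/s.
Drift = 5.863 × 27.091 = 158.836 m (downstream).

158.8 m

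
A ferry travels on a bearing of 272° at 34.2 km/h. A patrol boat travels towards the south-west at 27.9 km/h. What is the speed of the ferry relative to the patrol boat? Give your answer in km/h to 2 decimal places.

Taking east as x and north as y: ferry velocity = (-34.179, 1.194) km/h; patrol boat velocity = (-19.728, -19.728) km/h.
Velocity of ferry relative to patrol boat = (-34.179, 1.194) − (-19.728, -19.728) = (-14.451, 20.922) km/h.
Magnitude = |(-14.451, 20.922)| = 25.427 km/h.

25.43 km/h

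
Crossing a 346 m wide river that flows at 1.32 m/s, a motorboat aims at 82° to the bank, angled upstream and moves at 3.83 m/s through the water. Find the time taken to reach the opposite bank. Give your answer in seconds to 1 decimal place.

The component of the motorboat's velocity perpendicular to the bank is 3.83 × sin 82° = 3.793 m/s.
The flow acts along the bank and has no component across it.
Time = 346 / 3.793 = 91.227 s.

91.2 s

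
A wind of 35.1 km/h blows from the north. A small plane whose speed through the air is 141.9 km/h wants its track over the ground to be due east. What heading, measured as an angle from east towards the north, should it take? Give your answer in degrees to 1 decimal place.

The wind pushes perpendicular to the desired track; the heading must have a component into the wind equal to 35.1 km/h: 141.9 sin θ = 35.1.
sin θ = 0.2474, so θ = 14.321°.

14.3°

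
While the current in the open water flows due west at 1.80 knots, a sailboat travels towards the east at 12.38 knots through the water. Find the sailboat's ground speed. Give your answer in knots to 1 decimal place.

Taking east as x and north as y: velocity relative to the water = (12.380, 0.000) knots; the water relative to ground = (-1.800, 0.000) knots.
Velocity relative to ground = (12.380, 0.000) + (-1.800, 0.000) = (10.580, 0.000) knots.
Speed = |(10.580, 0.000)| = 10.580 knots.

10.6 knots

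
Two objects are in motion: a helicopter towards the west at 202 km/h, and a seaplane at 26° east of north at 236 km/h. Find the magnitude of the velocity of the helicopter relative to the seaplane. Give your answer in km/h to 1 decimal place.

Taking east as x and north as y: helicopter velocity = (-202.000, 0.000) km/h; seaplane velocity = (103.456, 212.115) km/h.
Velocity of helicopter relative to seaplane = (-202.000, 0.000) − (103.456, 212.115) = (-305.456, -212.115) km/h.
Magnitude = |(-305.456, -212.115)| = 371.882 km/h.

371.9 km/h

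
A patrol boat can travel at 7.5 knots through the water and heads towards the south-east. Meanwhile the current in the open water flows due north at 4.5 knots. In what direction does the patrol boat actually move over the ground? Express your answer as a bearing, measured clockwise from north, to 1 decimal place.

Taking east as x and north as y: velocity relative to the water = (5.303, -5.303) knots; the water relative to ground = (0.000, 4.500) knots.
Velocity relative to ground = (5.303, -5.303) + (0.000, 4.500) = (5.303, -0.803) knots.
Bearing = atan2(5.30, -0.80) = 98.61° clockwise from north.

098.6°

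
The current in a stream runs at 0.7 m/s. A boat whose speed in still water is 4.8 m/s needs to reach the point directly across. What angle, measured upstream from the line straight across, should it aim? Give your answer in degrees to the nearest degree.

To cancel the current, the upstream component of the boat's velocity must equal the flow: 4.8 sin θ = 0.7.
sin θ = 0.7 / 4.8 = 0.1458.
θ = arcsin(0.1458) = 8.386°.

8°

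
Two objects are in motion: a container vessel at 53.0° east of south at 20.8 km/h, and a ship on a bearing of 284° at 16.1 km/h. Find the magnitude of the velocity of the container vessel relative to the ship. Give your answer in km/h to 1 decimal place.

36.2 km/h

Taking east as x and north as y: container vessel velocity = (16.612, -12.518) km/h; ship velocity = (-15.622, 3.895) km/h.
Velocity of container vessel relative to ship = (16.612, -12.518) − (-15.622, 3.895) = (32.233, -16.413) km/h.
Magnitude = |(32.233, -16.413)| = 36.171 km/h.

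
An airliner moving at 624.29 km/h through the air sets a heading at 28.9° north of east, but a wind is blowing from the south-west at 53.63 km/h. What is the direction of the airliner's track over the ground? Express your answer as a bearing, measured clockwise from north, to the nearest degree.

Taking east as x and north as y: velocity relative to the air = (546.544, 301.708) km/h; the air relative to ground = (37.922, 37.922) km/h.
Velocity relative to ground = (546.544, 301.708) + (37.922, 37.922) = (584.466, 339.630) km/h.
Bearing = atan2(584.47, 339.63) = 59.84° clockwise from north.

060°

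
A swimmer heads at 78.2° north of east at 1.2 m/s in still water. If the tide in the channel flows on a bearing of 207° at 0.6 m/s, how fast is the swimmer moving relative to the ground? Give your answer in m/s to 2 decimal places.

Taking east as x and north as y: velocity relative to the water = (0.245, 1.175) m/s; the water relative to ground = (-0.272, -0.535) m/s.
Velocity relative to ground = (0.245, 1.175) + (-0.272, -0.535) = (-0.027, 0.640) m/s.
Speed = |(-0.027, 0.640)| = 0.641 m/s.

0.64 m/s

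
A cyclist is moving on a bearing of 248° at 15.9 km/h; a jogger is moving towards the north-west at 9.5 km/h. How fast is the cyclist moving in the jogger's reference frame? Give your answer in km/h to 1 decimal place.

15.0 km/h

Taking east as x and north as y: cyclist velocity = (-14.742, -5.956) km/h; jogger velocity = (-6.718, 6.718) km/h.
Velocity of cyclist relative to jogger = (-14.742, -5.956) − (-6.718, 6.718) = (-8.025, -12.674) km/h.
Magnitude = |(-8.025, -12.674)| = 15.001 km/h.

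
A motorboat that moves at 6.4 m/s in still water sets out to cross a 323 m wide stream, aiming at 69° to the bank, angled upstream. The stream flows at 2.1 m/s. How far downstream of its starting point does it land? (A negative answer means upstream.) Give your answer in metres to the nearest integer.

Perpendicular speed = 5.975 m/s; crossing time = 323 / 5.975 = 54.059 s.
Net downstream speed = -0.194 m/s.
Drift = -0.194 × 54.059 = -10.463 m (upstream).

-10 m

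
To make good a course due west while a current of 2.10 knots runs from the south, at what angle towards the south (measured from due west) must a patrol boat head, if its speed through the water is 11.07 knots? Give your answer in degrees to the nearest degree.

11°

The current pushes perpendicular to the desired track; the heading must have a component into the current equal to 2.10 knots: 11.07 sin θ = 2.10.
sin θ = 0.1897, so θ = 10.935°.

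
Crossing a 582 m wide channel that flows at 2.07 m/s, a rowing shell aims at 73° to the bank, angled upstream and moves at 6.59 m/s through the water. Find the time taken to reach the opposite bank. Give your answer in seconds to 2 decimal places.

The component of the rowing shell's velocity perpendicular to the bank is 6.59 × sin 73° = 6.302 m/s.
Only the cross-stream component determines the crossing time; the current contributes nothing perpendicular to the bank.
Time = 582 / 6.302 = 92.351 s.

92.35 s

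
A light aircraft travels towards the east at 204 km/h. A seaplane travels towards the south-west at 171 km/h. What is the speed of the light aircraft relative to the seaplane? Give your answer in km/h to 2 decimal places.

Taking east as x and north as y: light aircraft velocity = (204.000, 0.000) km/h; seaplane velocity = (-120.915, -120.915) km/h.
Velocity of light aircraft relative to seaplane = (204.000, 0.000) − (-120.915, -120.915) = (324.915, 120.915) km/h.
Magnitude = |(324.915, 120.915)| = 346.685 km/h.

346.68 km/h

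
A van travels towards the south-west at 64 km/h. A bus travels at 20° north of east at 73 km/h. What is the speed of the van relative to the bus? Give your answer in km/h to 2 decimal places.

Taking east as x and north as y: van velocity = (-45.255, -45.255) km/h; bus velocity = (68.598, 24.967) km/h.
Velocity of van relative to bus = (-45.255, -45.255) − (68.598, 24.967) = (-113.852, -70.222) km/h.
Magnitude = |(-113.852, -70.222)| = 133.767 km/h.

133.77 km/h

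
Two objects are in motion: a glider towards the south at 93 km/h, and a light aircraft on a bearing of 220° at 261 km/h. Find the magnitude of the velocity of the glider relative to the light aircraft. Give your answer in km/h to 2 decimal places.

198.95 km/h

Taking east as x and north as y: glider velocity = (0.000, -93.000) km/h; light aircraft velocity = (-167.768, -199.938) km/h.
Velocity of glider relative to light aircraft = (0.000, -93.000) − (-167.768, -199.938) = (167.768, 106.938) km/h.
Magnitude = |(167.768, 106.938)| = 198.951 km/h.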